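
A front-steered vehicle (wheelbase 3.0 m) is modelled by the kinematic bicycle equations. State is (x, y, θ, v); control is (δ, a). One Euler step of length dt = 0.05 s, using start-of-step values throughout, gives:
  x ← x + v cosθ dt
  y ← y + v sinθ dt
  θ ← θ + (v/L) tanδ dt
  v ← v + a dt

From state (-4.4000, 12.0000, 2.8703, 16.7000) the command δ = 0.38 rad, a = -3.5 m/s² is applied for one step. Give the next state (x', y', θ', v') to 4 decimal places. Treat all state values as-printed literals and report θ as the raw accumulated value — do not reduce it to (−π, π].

x' = -4.4000 + 16.7000·cos(2.8703)·0.05 = -5.2045
y' = 12.0000 + 16.7000·sin(2.8703)·0.05 = 12.2238
θ' = 2.8703 + (16.7000/3.0)·tan(0.38)·0.05 = 2.9815
v' = 16.7000 − 3.5000·0.05 = 16.5250

(-5.2045, 12.2238, 2.9815, 16.5250)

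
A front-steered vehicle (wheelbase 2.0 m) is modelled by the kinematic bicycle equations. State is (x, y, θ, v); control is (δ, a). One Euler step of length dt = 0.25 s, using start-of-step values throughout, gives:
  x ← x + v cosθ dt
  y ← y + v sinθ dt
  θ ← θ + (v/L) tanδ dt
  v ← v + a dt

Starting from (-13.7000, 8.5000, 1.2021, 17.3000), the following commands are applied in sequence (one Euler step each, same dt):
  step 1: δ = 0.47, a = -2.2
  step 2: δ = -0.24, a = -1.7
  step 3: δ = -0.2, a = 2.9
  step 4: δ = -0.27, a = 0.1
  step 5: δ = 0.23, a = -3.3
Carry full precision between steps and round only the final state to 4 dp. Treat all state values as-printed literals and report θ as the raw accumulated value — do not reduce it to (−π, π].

after step 1 (δ=0.47, a=-2.2): (-12.141271, 12.534351, 2.300576, 16.750000)
after step 2 (δ=-0.24, a=-1.7): (-14.933101, 15.655384, 1.788201, 16.325000)
after step 3 (δ=-0.2, a=2.9): (-15.813410, 19.640563, 1.374545, 17.050000)
after step 4 (δ=-0.27, a=0.1): (-14.982250, 23.821243, 0.784705, 17.075000)
after step 5 (δ=0.23, a=-3.3): (-11.961695, 26.837611, 1.284454, 16.250000)

(-11.9617, 26.8376, 1.2845, 16.2500)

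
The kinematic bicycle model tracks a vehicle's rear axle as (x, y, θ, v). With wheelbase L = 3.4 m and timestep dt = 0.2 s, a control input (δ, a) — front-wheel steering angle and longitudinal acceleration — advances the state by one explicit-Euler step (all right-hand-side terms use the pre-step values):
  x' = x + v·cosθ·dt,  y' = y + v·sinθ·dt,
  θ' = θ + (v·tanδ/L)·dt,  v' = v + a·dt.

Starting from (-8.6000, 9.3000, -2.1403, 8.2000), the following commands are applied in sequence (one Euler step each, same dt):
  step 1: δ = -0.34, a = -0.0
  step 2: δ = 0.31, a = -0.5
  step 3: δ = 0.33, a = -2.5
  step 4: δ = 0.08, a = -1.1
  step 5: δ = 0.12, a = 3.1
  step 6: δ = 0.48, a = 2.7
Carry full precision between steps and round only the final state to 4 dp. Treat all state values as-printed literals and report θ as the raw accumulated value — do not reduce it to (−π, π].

after step 1 (δ=-0.34, a=-0.0): (-9.484311, 7.918843, -2.310926, 8.200000)
after step 2 (δ=0.31, a=-0.5): (-10.590300, 6.707898, -2.156415, 8.100000)
after step 3 (δ=0.33, a=-2.5): (-11.485699, 5.357839, -1.993212, 7.600000)
after step 4 (δ=0.08, a=-1.1): (-12.108846, 3.971445, -1.957371, 7.380000)
after step 5 (δ=0.12, a=3.1): (-12.665324, 2.604365, -1.905025, 8.000000)
after step 6 (δ=0.48, a=2.7): (-13.190190, 1.092903, -1.660032, 8.540000)

(-13.1902, 1.0929, -1.6600, 8.5400)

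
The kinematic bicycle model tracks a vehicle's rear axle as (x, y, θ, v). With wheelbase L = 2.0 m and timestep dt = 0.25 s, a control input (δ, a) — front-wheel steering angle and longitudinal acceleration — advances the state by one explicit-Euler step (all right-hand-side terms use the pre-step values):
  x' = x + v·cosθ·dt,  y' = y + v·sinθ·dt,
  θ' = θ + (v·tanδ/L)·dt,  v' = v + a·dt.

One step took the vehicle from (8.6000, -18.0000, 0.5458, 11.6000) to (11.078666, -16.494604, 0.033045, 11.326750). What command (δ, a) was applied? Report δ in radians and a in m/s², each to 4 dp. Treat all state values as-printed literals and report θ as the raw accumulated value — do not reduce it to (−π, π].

a = (v'−v)/dt = (-0.273250)/0.25 = -1.0930
Δθ = θ'−θ = -0.512755;  (v·dt/L) = 11.6000·0.25/2.0 = 1.450000
tan δ = Δθ·L/(v·dt) = -0.353624  →  δ = -0.3399

δ = -0.3399, a = -1.0930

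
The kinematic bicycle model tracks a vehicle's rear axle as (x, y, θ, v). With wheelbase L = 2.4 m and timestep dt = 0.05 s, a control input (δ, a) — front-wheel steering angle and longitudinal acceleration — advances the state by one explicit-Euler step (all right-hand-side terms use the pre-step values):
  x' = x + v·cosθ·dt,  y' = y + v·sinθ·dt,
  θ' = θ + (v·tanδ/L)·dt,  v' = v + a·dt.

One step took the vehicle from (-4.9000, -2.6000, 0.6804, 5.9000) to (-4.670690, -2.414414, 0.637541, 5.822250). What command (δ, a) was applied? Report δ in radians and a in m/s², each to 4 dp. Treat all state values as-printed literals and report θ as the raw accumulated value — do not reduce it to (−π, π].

a = (v'−v)/dt = (-0.077750)/0.05 = -1.5550
Δθ = θ'−θ = -0.042859;  (v·dt/L) = 5.9000·0.05/2.4 = 0.122917
tan δ = Δθ·L/(v·dt) = -0.348683  →  δ = -0.3355

δ = -0.3355, a = -1.5550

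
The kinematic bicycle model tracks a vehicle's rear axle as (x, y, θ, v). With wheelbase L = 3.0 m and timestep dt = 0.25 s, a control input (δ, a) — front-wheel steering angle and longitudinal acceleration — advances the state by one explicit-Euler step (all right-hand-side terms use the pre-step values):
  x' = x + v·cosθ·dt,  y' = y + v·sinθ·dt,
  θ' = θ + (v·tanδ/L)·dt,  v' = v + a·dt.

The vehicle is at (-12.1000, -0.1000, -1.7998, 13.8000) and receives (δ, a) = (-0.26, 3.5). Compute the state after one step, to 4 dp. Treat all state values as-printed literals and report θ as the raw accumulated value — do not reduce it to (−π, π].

x' = -12.1000 + 13.8000·cos(-1.7998)·0.25 = -12.8832
y' = -0.1000 + 13.8000·sin(-1.7998)·0.25 = -3.4599
θ' = -1.7998 + (13.8000/3.0)·tan(-0.26)·0.25 = -2.1057
v' = 13.8000 + 3.5000·0.25 = 14.6750

(-12.8832, -3.4599, -2.1057, 14.6750)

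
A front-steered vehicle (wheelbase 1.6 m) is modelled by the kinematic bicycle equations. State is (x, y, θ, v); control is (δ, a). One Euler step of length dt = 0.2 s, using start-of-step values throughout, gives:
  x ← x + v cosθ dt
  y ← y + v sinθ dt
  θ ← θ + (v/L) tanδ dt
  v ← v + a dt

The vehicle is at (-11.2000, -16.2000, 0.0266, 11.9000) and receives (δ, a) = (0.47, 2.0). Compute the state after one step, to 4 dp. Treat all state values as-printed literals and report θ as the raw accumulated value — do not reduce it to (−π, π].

x' = -11.2000 + 11.9000·cos(0.0266)·0.2 = -8.8208
y' = -16.2000 + 11.9000·sin(0.0266)·0.2 = -16.1367
θ' = 0.0266 + (11.9000/1.6)·tan(0.47)·0.2 = 0.7822
v' = 11.9000 + 2.0000·0.2 = 12.3000

(-8.8208, -16.1367, 0.7822, 12.3000)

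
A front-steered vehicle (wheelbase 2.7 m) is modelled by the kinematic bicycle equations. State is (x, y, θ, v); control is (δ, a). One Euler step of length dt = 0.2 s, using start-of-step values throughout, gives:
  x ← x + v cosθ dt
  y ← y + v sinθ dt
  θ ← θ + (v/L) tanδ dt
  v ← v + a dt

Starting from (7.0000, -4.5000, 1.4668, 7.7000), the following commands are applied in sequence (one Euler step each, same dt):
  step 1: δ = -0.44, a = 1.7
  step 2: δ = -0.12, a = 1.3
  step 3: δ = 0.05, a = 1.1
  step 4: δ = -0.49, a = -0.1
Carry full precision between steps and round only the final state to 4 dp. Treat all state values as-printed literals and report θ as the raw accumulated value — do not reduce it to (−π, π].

(9.1435, 1.5886, 0.8206, 8.5000)

after step 1 (δ=-0.44, a=1.7): (7.159866, -2.968320, 1.198281, 8.040000)
after step 2 (δ=-0.12, a=1.3): (7.745113, -1.470605, 1.126469, 8.300000)
after step 3 (δ=0.05, a=1.1): (8.458665, 0.028209, 1.157235, 8.520000)
after step 4 (δ=-0.49, a=-0.1): (9.143456, 1.588554, 0.820608, 8.500000)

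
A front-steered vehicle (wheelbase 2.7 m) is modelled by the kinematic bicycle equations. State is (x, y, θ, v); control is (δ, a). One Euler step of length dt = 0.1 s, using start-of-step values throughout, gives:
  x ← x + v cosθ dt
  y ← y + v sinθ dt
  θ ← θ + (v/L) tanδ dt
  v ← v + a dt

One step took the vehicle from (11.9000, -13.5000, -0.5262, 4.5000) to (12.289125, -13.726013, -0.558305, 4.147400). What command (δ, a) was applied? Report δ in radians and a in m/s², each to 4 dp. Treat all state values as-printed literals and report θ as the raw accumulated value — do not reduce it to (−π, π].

δ = -0.1903, a = -3.5260

a = (v'−v)/dt = (-0.352600)/0.1 = -3.5260
Δθ = θ'−θ = -0.032105;  (v·dt/L) = 4.5000·0.1/2.7 = 0.166667
tan δ = Δθ·L/(v·dt) = -0.192630  →  δ = -0.1903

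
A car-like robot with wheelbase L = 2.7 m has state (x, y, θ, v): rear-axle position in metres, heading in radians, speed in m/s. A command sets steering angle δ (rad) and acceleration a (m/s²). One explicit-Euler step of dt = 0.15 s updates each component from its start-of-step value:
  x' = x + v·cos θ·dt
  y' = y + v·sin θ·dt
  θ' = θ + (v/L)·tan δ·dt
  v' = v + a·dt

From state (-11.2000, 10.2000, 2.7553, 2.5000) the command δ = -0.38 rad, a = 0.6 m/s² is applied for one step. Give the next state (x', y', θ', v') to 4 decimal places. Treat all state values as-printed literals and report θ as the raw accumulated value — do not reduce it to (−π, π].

(-11.5474, 10.3413, 2.6998, 2.5900)

x' = -11.2000 + 2.5000·cos(2.7553)·0.15 = -11.5474
y' = 10.2000 + 2.5000·sin(2.7553)·0.15 = 10.3413
θ' = 2.7553 + (2.5000/2.7)·tan(-0.38)·0.15 = 2.6998
v' = 2.5000 + 0.6000·0.15 = 2.5900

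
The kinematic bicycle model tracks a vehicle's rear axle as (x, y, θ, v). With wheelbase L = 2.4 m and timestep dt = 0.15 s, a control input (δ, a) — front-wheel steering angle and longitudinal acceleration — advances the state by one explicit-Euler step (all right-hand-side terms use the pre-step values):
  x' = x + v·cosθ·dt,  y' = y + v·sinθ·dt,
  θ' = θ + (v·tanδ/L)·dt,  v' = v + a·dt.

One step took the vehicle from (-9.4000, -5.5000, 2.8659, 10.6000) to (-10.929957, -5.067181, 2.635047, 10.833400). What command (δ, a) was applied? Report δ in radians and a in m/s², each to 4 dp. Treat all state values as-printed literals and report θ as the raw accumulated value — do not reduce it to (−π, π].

a = (v'−v)/dt = (0.233400)/0.15 = 1.5560
Δθ = θ'−θ = -0.230853;  (v·dt/L) = 10.6000·0.15/2.4 = 0.662500
tan δ = Δθ·L/(v·dt) = -0.348457  →  δ = -0.3353

δ = -0.3353, a = 1.5560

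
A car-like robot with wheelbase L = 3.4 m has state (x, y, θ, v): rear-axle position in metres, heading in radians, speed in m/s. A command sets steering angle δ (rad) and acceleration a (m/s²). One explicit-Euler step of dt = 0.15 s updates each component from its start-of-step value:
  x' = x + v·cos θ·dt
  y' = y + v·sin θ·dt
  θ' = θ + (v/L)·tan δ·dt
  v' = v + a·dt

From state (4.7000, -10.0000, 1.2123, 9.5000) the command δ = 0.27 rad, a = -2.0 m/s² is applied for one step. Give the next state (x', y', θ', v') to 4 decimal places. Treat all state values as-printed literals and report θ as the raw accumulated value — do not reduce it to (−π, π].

(5.2000, -8.6656, 1.3283, 9.2000)

x' = 4.7000 + 9.5000·cos(1.2123)·0.15 = 5.2000
y' = -10.0000 + 9.5000·sin(1.2123)·0.15 = -8.6656
θ' = 1.2123 + (9.5000/3.4)·tan(0.27)·0.15 = 1.3283
v' = 9.5000 − 2.0000·0.15 = 9.2000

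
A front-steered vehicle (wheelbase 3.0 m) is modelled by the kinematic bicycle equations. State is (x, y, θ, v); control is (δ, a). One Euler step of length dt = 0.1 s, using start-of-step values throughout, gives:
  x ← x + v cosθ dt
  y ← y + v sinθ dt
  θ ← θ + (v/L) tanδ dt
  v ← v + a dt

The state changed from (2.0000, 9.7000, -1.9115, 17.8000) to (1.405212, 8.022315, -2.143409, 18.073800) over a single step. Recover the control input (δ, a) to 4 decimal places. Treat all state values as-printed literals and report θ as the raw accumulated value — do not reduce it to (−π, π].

a = (v'−v)/dt = (0.273800)/0.1 = 2.7380
Δθ = θ'−θ = -0.231909;  (v·dt/L) = 17.8000·0.1/3.0 = 0.593333
tan δ = Δθ·L/(v·dt) = -0.390858  →  δ = -0.3726

δ = -0.3726, a = 2.7380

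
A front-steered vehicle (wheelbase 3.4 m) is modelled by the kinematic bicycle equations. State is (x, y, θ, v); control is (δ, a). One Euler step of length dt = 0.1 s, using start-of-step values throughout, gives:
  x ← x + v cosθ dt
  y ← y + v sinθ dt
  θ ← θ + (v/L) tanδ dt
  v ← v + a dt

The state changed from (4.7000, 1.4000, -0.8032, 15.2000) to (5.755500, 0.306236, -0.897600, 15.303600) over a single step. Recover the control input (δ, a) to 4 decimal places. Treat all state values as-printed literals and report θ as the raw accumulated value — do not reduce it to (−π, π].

a = (v'−v)/dt = (0.103600)/0.1 = 1.0360
Δθ = θ'−θ = -0.094400;  (v·dt/L) = 15.2000·0.1/3.4 = 0.447059
tan δ = Δθ·L/(v·dt) = -0.211158  →  δ = -0.2081

δ = -0.2081, a = 1.0360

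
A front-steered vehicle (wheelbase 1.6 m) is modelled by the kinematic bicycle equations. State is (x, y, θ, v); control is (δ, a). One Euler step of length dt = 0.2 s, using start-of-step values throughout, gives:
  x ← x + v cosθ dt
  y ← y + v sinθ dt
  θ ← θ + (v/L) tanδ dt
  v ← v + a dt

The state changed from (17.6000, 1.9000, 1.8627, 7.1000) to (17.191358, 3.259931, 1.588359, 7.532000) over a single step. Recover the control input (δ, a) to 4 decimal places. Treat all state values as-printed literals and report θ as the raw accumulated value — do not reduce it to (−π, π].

a = (v'−v)/dt = (0.432000)/0.2 = 2.1600
Δθ = θ'−θ = -0.274341;  (v·dt/L) = 7.1000·0.2/1.6 = 0.887500
tan δ = Δθ·L/(v·dt) = -0.309117  →  δ = -0.2998

δ = -0.2998, a = 2.1600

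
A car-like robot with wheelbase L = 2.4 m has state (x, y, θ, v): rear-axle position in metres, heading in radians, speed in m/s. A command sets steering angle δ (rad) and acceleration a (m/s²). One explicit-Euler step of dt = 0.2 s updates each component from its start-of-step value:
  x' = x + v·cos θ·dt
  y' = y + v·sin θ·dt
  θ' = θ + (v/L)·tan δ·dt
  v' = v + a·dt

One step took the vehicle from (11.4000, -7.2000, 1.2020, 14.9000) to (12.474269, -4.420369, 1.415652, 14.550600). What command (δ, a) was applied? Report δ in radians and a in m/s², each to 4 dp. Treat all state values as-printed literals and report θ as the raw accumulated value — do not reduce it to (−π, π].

δ = 0.1704, a = -1.7470

a = (v'−v)/dt = (-0.349400)/0.2 = -1.7470
Δθ = θ'−θ = 0.213652;  (v·dt/L) = 14.9000·0.2/2.4 = 1.241667
tan δ = Δθ·L/(v·dt) = 0.172069  →  δ = 0.1704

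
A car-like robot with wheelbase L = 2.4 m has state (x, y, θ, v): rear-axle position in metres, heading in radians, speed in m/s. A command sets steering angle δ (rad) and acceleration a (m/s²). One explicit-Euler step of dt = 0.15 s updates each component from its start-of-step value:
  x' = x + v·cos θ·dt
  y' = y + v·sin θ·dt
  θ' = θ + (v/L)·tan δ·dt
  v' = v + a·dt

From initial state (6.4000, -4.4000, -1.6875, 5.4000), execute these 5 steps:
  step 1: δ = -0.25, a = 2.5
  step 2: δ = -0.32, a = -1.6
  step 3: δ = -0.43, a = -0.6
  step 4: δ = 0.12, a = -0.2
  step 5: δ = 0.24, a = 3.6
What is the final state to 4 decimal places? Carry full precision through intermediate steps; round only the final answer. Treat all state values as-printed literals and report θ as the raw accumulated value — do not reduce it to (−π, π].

(5.1440, -8.2993, -1.9281, 5.9550)

after step 1 (δ=-0.25, a=2.5): (6.305684, -5.204490, -1.773678, 5.775000)
after step 2 (δ=-0.32, a=-1.6): (6.131141, -6.052973, -1.893289, 5.535000)
after step 3 (δ=-0.43, a=-0.6): (5.868009, -6.840423, -2.051943, 5.445000)
after step 4 (δ=0.12, a=-0.2): (5.490021, -7.564443, -2.010908, 5.415000)
after step 5 (δ=0.24, a=3.6): (5.143969, -8.299289, -1.928087, 5.955000)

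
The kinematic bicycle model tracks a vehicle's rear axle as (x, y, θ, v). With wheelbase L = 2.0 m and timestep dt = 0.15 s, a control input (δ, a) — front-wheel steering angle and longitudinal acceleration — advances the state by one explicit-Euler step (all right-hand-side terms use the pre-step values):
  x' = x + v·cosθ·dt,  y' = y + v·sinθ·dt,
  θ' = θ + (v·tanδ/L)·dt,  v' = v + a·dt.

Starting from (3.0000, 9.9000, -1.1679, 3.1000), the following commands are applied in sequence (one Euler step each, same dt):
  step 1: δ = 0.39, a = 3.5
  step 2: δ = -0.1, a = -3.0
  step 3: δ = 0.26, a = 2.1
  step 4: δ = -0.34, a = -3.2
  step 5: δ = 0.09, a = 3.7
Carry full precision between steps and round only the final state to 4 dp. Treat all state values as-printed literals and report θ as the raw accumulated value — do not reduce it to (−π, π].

after step 1 (δ=0.39, a=3.5): (3.182319, 9.472233, -1.072330, 3.625000)
after step 2 (δ=-0.1, a=-3.0): (3.442275, 8.994648, -1.099608, 3.175000)
after step 3 (δ=0.26, a=2.1): (3.658466, 8.570295, -1.036262, 3.490000)
after step 4 (δ=-0.34, a=-3.2): (3.925158, 8.119821, -1.128852, 3.010000)
after step 5 (δ=0.09, a=3.7): (4.118264, 7.711700, -1.108480, 3.565000)

(4.1183, 7.7117, -1.1085, 3.5650)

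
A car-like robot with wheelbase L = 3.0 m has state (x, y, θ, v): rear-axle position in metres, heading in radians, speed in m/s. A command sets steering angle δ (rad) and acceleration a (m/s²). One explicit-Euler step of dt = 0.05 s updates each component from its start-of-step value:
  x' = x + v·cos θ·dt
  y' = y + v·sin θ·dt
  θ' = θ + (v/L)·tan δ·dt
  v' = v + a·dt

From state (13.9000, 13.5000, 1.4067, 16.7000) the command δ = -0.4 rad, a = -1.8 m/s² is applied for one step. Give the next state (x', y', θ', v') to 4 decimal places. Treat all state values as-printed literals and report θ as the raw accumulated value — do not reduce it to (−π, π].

(14.0364, 14.3238, 1.2890, 16.6100)

x' = 13.9000 + 16.7000·cos(1.4067)·0.05 = 14.0364
y' = 13.5000 + 16.7000·sin(1.4067)·0.05 = 14.3238
θ' = 1.4067 + (16.7000/3.0)·tan(-0.4)·0.05 = 1.2890
v' = 16.7000 − 1.8000·0.05 = 16.6100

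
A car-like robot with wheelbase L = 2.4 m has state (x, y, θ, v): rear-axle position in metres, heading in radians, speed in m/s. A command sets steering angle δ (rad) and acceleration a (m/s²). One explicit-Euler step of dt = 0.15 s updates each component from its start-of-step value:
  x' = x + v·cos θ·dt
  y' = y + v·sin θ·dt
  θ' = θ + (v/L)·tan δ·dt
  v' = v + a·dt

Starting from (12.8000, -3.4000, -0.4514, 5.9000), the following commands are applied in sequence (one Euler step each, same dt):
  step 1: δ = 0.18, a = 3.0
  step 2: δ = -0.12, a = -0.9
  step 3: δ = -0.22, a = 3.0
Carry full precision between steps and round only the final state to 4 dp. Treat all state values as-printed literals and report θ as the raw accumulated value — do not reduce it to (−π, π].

(15.3259, -4.5336, -0.5190, 6.6650)

after step 1 (δ=0.18, a=3.0): (13.596356, -3.786060, -0.384299, 6.350000)
after step 2 (δ=-0.12, a=-0.9): (14.479382, -4.143161, -0.432154, 6.215000)
after step 3 (δ=-0.22, a=3.0): (15.325927, -4.533613, -0.519016, 6.665000)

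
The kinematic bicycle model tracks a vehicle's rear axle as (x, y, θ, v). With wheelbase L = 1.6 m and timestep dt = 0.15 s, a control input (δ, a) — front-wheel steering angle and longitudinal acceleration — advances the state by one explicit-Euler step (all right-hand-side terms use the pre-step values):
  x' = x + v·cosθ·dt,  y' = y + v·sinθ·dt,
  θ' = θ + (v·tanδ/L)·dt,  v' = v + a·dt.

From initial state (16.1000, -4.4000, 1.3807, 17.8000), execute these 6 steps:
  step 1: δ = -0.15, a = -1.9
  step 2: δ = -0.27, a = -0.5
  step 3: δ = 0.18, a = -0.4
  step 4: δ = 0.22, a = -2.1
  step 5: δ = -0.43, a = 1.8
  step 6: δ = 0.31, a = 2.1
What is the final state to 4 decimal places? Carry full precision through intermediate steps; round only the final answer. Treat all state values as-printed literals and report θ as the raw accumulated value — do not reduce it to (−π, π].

(23.9818, 8.3443, 1.1228, 17.6500)

after step 1 (δ=-0.15, a=-1.9): (16.604506, -1.778097, 1.128493, 17.515000)
after step 2 (δ=-0.27, a=-0.5): (17.729027, 0.596328, 0.674048, 17.440000)
after step 3 (δ=0.18, a=-0.4): (19.772912, 2.229113, 0.971568, 17.380000)
after step 4 (δ=0.22, a=-2.1): (21.243275, 4.381898, 1.335928, 17.065000)
after step 5 (δ=-0.43, a=1.8): (21.838968, 6.871370, 0.602206, 17.335000)
after step 6 (δ=0.31, a=2.1): (23.981803, 8.344312, 1.122788, 17.650000)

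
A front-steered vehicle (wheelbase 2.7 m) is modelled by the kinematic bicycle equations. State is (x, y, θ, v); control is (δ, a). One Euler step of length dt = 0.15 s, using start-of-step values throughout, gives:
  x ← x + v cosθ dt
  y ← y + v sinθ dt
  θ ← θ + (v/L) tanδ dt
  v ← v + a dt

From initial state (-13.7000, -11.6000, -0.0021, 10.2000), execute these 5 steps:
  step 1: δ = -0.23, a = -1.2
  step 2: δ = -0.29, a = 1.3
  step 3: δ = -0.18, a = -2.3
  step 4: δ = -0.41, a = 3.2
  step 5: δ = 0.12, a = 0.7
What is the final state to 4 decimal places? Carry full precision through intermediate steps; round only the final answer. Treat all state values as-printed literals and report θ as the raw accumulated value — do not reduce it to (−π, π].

(-6.6131, -13.7718, -0.5732, 10.4550)

after step 1 (δ=-0.23, a=-1.2): (-12.170003, -11.603213, -0.134781, 10.020000)
after step 2 (δ=-0.29, a=1.3): (-10.680634, -11.805176, -0.300898, 10.215000)
after step 3 (δ=-0.18, a=-2.3): (-9.217227, -12.259301, -0.404165, 9.870000)
after step 4 (δ=-0.41, a=3.2): (-7.856010, -12.841510, -0.642488, 10.350000)
after step 5 (δ=0.12, a=0.7): (-6.613067, -13.771751, -0.573155, 10.455000)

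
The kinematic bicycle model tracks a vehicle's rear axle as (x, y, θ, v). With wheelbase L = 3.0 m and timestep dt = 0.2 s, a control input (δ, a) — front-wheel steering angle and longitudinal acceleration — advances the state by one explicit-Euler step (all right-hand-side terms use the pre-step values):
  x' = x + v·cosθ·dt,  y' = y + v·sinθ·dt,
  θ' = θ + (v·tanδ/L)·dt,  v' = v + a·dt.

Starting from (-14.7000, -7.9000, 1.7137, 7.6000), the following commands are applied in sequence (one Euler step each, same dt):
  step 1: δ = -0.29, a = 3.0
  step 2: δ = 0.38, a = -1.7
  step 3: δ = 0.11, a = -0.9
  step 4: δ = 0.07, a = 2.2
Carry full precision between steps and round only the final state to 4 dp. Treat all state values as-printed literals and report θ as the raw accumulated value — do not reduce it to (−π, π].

(-15.6373, -1.7369, 1.8746, 8.1200)

after step 1 (δ=-0.29, a=3.0): (-14.916475, -6.395494, 1.562504, 8.200000)
after step 2 (δ=0.38, a=-1.7): (-14.902876, -4.755550, 1.780850, 7.860000)
after step 3 (δ=0.11, a=-0.9): (-15.230657, -3.218103, 1.838723, 7.680000)
after step 4 (δ=0.07, a=2.2): (-15.637287, -1.736905, 1.874622, 8.120000)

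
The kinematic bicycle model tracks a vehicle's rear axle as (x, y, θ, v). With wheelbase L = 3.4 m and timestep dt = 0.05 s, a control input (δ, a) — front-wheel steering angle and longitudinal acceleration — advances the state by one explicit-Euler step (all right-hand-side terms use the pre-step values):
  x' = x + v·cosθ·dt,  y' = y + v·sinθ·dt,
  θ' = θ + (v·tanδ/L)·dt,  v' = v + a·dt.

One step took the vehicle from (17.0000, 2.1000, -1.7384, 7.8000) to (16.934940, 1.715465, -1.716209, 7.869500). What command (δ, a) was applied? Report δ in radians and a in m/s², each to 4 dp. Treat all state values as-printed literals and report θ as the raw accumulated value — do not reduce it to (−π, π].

δ = 0.1911, a = 1.3900

a = (v'−v)/dt = (0.069500)/0.05 = 1.3900
Δθ = θ'−θ = 0.022191;  (v·dt/L) = 7.8000·0.05/3.4 = 0.114706
tan δ = Δθ·L/(v·dt) = 0.193460  →  δ = 0.1911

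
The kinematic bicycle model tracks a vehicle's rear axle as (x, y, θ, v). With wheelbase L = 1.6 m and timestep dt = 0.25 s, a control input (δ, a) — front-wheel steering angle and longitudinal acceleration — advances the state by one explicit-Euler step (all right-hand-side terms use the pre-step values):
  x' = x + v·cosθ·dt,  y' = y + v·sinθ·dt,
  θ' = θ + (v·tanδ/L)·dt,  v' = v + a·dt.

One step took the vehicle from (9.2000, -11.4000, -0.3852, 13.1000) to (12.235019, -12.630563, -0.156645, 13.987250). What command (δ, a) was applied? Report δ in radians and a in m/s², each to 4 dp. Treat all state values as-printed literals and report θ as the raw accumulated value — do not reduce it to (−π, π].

δ = 0.1112, a = 3.5490

a = (v'−v)/dt = (0.887250)/0.25 = 3.5490
Δθ = θ'−θ = 0.228555;  (v·dt/L) = 13.1000·0.25/1.6 = 2.046875
tan δ = Δθ·L/(v·dt) = 0.111660  →  δ = 0.1112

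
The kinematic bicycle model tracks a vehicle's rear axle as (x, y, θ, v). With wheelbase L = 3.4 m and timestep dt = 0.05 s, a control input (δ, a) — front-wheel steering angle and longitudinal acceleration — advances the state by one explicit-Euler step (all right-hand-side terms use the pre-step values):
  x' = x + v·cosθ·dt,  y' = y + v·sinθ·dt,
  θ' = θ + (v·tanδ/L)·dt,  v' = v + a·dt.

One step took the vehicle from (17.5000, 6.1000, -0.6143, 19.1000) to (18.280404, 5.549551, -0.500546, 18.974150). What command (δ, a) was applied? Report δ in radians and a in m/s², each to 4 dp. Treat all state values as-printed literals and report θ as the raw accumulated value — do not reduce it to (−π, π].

a = (v'−v)/dt = (-0.125850)/0.05 = -2.5170
Δθ = θ'−θ = 0.113754;  (v·dt/L) = 19.1000·0.05/3.4 = 0.280882
tan δ = Δθ·L/(v·dt) = 0.404988  →  δ = 0.3848

δ = 0.3848, a = -2.5170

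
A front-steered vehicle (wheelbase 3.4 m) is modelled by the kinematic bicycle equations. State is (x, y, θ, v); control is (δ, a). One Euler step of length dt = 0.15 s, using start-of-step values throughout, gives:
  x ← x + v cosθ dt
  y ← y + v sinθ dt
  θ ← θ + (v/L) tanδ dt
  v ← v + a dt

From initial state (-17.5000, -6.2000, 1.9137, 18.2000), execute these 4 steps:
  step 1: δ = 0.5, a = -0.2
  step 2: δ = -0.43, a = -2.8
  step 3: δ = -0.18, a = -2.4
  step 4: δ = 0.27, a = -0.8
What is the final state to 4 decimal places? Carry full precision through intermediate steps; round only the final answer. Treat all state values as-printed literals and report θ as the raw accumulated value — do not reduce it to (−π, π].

after step 1 (δ=0.5, a=-0.2): (-18.417889, -3.628934, 2.352349, 18.170000)
after step 2 (δ=-0.43, a=-2.8): (-20.337683, -1.694317, 1.984710, 17.750000)
after step 3 (δ=-0.18, a=-2.4): (-21.408529, 0.743345, 1.842212, 17.390000)
after step 4 (δ=0.27, a=-0.8): (-22.107856, 3.256353, 2.054542, 17.270000)

(-22.1079, 3.2564, 2.0545, 17.2700)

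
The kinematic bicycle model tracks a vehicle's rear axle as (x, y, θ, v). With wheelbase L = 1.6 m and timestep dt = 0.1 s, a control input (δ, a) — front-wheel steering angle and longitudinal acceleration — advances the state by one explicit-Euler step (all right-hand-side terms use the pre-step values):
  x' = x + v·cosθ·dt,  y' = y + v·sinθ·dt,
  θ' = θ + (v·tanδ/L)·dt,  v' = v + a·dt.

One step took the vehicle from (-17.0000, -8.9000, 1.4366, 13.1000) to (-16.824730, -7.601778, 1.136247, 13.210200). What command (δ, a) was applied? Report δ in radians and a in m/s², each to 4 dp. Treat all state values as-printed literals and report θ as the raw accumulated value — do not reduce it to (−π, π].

δ = -0.3516, a = 1.1020

a = (v'−v)/dt = (0.110200)/0.1 = 1.1020
Δθ = θ'−θ = -0.300353;  (v·dt/L) = 13.1000·0.1/1.6 = 0.818750
tan δ = Δθ·L/(v·dt) = -0.366843  →  δ = -0.3516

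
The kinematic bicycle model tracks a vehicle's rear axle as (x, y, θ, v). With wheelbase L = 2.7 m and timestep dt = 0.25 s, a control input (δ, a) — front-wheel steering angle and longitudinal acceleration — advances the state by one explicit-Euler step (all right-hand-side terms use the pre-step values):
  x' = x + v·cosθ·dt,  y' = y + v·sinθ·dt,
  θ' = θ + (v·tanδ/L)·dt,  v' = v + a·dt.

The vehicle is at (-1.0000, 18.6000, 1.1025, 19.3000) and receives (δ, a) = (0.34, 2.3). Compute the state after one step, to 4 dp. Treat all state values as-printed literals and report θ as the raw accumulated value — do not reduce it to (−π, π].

(1.1778, 22.9055, 1.7346, 19.8750)

x' = -1.0000 + 19.3000·cos(1.1025)·0.25 = 1.1778
y' = 18.6000 + 19.3000·sin(1.1025)·0.25 = 22.9055
θ' = 1.1025 + (19.3000/2.7)·tan(0.34)·0.25 = 1.7346
v' = 19.3000 + 2.3000·0.25 = 19.8750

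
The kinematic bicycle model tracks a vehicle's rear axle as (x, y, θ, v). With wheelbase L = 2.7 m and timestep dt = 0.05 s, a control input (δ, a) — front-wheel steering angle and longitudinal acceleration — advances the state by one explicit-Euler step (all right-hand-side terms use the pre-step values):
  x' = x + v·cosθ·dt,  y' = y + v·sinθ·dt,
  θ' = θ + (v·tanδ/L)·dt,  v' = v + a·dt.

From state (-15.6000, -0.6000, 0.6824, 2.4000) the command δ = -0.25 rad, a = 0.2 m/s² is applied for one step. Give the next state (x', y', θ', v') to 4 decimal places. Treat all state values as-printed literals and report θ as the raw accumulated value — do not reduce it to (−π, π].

x' = -15.6000 + 2.4000·cos(0.6824)·0.05 = -15.5069
y' = -0.6000 + 2.4000·sin(0.6824)·0.05 = -0.5243
θ' = 0.6824 + (2.4000/2.7)·tan(-0.25)·0.05 = 0.6711
v' = 2.4000 + 0.2000·0.05 = 2.4100

(-15.5069, -0.5243, 0.6711, 2.4100)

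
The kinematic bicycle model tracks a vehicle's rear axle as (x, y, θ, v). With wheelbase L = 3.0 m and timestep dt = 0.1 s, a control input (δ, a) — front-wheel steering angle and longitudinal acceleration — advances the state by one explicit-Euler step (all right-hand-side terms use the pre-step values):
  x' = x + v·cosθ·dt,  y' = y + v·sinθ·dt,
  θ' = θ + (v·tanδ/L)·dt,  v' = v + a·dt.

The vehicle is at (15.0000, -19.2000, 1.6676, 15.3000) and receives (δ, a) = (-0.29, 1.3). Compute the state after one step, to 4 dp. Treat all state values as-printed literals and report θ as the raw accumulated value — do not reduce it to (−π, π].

x' = 15.0000 + 15.3000·cos(1.6676)·0.1 = 14.8521
y' = -19.2000 + 15.3000·sin(1.6676)·0.1 = -17.6772
θ' = 1.6676 + (15.3000/3.0)·tan(-0.29)·0.1 = 1.5154
v' = 15.3000 + 1.3000·0.1 = 15.4300

(14.8521, -17.6772, 1.5154, 15.4300)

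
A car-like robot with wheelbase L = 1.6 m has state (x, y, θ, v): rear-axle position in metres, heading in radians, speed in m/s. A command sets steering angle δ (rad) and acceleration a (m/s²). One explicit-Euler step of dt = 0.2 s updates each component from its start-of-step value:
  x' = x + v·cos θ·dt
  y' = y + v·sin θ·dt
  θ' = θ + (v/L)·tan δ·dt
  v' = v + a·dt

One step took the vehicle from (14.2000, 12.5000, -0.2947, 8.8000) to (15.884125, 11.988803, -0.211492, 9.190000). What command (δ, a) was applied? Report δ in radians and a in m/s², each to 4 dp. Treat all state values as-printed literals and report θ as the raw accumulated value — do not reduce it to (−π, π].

δ = 0.0755, a = 1.9500

a = (v'−v)/dt = (0.390000)/0.2 = 1.9500
Δθ = θ'−θ = 0.083208;  (v·dt/L) = 8.8000·0.2/1.6 = 1.100000
tan δ = Δθ·L/(v·dt) = 0.075644  →  δ = 0.0755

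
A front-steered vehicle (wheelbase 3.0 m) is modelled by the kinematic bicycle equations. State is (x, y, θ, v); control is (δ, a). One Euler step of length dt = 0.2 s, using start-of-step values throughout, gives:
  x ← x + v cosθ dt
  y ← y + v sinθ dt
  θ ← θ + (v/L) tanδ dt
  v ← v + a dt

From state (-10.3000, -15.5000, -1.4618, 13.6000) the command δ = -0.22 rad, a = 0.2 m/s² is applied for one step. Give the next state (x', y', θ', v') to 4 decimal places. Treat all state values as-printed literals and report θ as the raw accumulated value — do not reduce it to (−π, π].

x' = -10.3000 + 13.6000·cos(-1.4618)·0.2 = -10.0041
y' = -15.5000 + 13.6000·sin(-1.4618)·0.2 = -18.2039
θ' = -1.4618 + (13.6000/3.0)·tan(-0.22)·0.2 = -1.6645
v' = 13.6000 + 0.2000·0.2 = 13.6400

(-10.0041, -18.2039, -1.6645, 13.6400)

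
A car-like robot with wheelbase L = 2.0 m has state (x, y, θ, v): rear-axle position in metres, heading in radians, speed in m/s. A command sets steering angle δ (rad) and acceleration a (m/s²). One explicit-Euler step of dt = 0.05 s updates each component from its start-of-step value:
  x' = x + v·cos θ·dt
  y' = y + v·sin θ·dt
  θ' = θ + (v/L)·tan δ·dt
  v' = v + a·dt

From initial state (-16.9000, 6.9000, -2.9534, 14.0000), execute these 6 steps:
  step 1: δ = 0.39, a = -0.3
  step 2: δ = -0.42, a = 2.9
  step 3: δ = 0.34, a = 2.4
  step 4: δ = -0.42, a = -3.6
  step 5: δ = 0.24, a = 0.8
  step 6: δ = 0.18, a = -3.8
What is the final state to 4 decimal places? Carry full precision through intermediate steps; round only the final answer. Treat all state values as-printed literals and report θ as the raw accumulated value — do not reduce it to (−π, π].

after step 1 (δ=0.39, a=-0.3): (-17.587641, 6.769041, -2.809531, 13.985000)
after step 2 (δ=-0.42, a=2.9): (-18.248692, 6.541091, -2.965664, 14.130000)
after step 3 (δ=0.34, a=2.4): (-18.944287, 6.417437, -2.840706, 14.250000)
after step 4 (δ=-0.42, a=-3.6): (-19.624777, 6.206276, -2.999798, 14.070000)
after step 5 (δ=0.24, a=0.8): (-20.321217, 6.106857, -2.913719, 14.110000)
after step 6 (δ=0.18, a=-3.8): (-21.008479, 5.947479, -2.849529, 13.920000)

(-21.0085, 5.9475, -2.8495, 13.9200)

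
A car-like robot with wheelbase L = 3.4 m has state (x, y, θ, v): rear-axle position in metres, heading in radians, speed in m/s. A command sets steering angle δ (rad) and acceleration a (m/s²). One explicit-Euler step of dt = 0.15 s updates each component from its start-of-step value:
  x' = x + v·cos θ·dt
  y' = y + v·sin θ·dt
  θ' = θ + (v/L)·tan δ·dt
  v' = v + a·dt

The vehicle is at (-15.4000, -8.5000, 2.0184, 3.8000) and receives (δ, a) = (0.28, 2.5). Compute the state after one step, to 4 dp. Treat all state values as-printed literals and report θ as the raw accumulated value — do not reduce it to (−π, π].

x' = -15.4000 + 3.8000·cos(2.0184)·0.15 = -15.6467
y' = -8.5000 + 3.8000·sin(2.0184)·0.15 = -7.9862
θ' = 2.0184 + (3.8000/3.4)·tan(0.28)·0.15 = 2.0666
v' = 3.8000 + 2.5000·0.15 = 4.1750

(-15.6467, -7.9862, 2.0666, 4.1750)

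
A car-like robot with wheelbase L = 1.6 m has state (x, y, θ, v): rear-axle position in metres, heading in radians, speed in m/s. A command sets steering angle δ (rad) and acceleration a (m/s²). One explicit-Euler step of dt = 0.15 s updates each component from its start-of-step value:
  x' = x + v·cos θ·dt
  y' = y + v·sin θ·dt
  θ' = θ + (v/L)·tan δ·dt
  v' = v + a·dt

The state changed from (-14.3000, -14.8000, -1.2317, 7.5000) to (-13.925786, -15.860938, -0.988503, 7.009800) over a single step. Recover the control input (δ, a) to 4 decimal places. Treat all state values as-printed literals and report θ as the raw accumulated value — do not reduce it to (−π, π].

δ = 0.3330, a = -3.2680

a = (v'−v)/dt = (-0.490200)/0.15 = -3.2680
Δθ = θ'−θ = 0.243197;  (v·dt/L) = 7.5000·0.15/1.6 = 0.703125
tan δ = Δθ·L/(v·dt) = 0.345880  →  δ = 0.3330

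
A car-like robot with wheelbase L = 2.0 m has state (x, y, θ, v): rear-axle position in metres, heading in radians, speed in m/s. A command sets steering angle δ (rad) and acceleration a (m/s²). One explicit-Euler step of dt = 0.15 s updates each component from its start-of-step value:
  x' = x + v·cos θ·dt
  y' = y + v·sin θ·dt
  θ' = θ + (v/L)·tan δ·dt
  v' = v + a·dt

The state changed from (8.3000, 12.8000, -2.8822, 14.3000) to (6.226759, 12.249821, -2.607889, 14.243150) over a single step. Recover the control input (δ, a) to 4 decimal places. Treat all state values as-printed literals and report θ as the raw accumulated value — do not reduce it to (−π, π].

a = (v'−v)/dt = (-0.056850)/0.15 = -0.3790
Δθ = θ'−θ = 0.274311;  (v·dt/L) = 14.3000·0.15/2.0 = 1.072500
tan δ = Δθ·L/(v·dt) = 0.255768  →  δ = 0.2504

δ = 0.2504, a = -0.3790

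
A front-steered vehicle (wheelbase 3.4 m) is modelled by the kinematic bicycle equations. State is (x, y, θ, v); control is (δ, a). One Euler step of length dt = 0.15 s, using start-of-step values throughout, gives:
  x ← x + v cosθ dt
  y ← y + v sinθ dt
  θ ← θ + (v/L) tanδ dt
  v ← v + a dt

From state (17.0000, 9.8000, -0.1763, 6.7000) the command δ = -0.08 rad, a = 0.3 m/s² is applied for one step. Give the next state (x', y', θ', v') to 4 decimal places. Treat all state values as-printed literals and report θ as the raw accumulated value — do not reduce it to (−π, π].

(17.9894, 9.6237, -0.2000, 6.7450)

x' = 17.0000 + 6.7000·cos(-0.1763)·0.15 = 17.9894
y' = 9.8000 + 6.7000·sin(-0.1763)·0.15 = 9.6237
θ' = -0.1763 + (6.7000/3.4)·tan(-0.08)·0.15 = -0.2000
v' = 6.7000 + 0.3000·0.15 = 6.7450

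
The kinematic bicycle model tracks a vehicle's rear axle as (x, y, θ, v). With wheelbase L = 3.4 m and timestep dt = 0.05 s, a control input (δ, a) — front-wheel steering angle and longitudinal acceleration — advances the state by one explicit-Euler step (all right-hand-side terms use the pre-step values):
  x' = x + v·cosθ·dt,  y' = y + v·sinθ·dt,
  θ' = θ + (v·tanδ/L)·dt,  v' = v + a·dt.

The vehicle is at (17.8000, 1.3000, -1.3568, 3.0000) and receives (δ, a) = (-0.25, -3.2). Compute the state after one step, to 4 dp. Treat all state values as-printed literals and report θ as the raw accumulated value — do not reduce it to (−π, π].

(17.8319, 1.1534, -1.3681, 2.8400)

x' = 17.8000 + 3.0000·cos(-1.3568)·0.05 = 17.8319
y' = 1.3000 + 3.0000·sin(-1.3568)·0.05 = 1.1534
θ' = -1.3568 + (3.0000/3.4)·tan(-0.25)·0.05 = -1.3681
v' = 3.0000 − 3.2000·0.05 = 2.8400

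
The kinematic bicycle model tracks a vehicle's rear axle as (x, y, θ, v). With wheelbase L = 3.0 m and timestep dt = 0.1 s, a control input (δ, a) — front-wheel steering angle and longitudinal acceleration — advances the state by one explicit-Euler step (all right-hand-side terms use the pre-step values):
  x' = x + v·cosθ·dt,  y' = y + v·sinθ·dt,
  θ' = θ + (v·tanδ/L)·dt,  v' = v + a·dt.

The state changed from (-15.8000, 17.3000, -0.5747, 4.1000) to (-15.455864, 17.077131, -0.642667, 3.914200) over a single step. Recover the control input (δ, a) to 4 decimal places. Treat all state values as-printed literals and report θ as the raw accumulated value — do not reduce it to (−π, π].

a = (v'−v)/dt = (-0.185800)/0.1 = -1.8580
Δθ = θ'−θ = -0.067967;  (v·dt/L) = 4.1000·0.1/3.0 = 0.136667
tan δ = Δθ·L/(v·dt) = -0.497320  →  δ = -0.4615

δ = -0.4615, a = -1.8580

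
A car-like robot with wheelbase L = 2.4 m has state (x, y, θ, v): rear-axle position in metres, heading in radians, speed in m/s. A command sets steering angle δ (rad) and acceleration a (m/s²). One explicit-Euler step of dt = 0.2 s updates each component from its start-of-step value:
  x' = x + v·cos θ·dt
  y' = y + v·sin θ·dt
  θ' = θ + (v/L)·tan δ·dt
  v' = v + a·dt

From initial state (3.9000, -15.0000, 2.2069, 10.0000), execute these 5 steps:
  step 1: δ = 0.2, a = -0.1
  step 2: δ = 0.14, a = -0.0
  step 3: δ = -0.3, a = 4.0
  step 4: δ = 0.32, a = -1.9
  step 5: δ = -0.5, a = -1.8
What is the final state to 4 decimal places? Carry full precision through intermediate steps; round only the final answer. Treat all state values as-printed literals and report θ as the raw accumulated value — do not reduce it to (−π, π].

after step 1 (δ=0.2, a=-0.1): (2.711869, -13.391167, 2.375825, 9.980000)
after step 2 (δ=0.14, a=-0.0): (1.273051, -12.007758, 2.493025, 9.980000)
after step 3 (δ=-0.3, a=4.0): (-0.317661, -10.802083, 2.235760, 10.780000)
after step 4 (δ=0.32, a=-1.9): (-1.647980, -9.105443, 2.533459, 10.400000)
after step 5 (δ=-0.5, a=-1.8): (-3.355068, -7.917062, 2.059996, 10.040000)

(-3.3551, -7.9171, 2.0600, 10.0400)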